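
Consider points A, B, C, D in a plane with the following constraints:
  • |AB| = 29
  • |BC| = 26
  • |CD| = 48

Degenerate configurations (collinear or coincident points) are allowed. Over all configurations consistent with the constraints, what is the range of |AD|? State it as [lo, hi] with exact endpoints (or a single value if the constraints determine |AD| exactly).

|AB| ∈ {29}
|BC| ∈ {26}
|CD| ∈ {48}
|AC| ∈ [3, 55]
|BD| ∈ [22, 74]
|AD| ∈ [0, 103]

|AD| ∈ [0, 103]  (≈ [0.0000, 103.0000])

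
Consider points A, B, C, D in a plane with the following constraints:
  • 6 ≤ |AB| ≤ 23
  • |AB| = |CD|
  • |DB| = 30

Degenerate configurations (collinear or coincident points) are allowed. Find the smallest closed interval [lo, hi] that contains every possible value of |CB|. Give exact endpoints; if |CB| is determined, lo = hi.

|AB| ∈ [6, 23]
|BD| ∈ {30}
|CD| ∈ [6, 23]
|AD| ∈ [7, 53]
|BC| ∈ [7, 53]
|AC| ∈ [0, 76]

|CB| ∈ [7, 53]  (≈ [7.0000, 53.0000])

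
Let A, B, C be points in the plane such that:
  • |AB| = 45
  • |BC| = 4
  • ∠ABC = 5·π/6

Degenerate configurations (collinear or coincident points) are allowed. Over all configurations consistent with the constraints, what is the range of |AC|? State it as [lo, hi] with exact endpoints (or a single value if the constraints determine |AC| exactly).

|AB| ∈ {45}
|BC| ∈ {4}
|AC| ∈ {√(180·√(3) + 2041)}

|AC| = √(180·√(3) + 2041)  (≈ 48.5054)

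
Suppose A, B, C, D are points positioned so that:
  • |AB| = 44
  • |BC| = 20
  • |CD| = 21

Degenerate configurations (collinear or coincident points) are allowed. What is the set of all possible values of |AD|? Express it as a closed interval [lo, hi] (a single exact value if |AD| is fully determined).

|AB| ∈ {44}
|BC| ∈ {20}
|CD| ∈ {21}
|AC| ∈ [24, 64]
|BD| ∈ [1, 41]
|AD| ∈ [3, 85]

|AD| ∈ [3, 85]  (≈ [3.0000, 85.0000])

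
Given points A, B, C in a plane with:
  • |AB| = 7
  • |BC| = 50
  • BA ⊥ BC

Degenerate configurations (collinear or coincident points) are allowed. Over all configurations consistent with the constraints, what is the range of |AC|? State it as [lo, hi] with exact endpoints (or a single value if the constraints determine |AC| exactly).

|AC| = √(2549)  (≈ 50.4876)

|AB| ∈ {7}
|BC| ∈ {50}
|AC| ∈ {√(2549)}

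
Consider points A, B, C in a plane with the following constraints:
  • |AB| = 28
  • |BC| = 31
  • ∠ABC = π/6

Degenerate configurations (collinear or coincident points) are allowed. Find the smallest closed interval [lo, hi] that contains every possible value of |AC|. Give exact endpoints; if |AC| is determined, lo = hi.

|AB| ∈ {28}
|BC| ∈ {31}
|AC| ∈ {√(1745 - 868·√(3))}

|AC| = √(1745 - 868·√(3))  (≈ 15.5428)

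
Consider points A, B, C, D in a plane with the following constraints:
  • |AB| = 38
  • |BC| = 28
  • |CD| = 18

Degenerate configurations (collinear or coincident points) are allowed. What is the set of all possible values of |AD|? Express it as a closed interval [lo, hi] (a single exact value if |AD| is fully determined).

|AB| ∈ {38}
|BC| ∈ {28}
|CD| ∈ {18}
|AC| ∈ [10, 66]
|BD| ∈ [10, 46]
|AD| ∈ [0, 84]

|AD| ∈ [0, 84]  (≈ [0.0000, 84.0000])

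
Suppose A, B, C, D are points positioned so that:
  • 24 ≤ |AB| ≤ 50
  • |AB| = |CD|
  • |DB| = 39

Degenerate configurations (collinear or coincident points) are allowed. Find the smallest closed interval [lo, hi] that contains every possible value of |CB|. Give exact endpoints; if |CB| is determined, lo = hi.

|AB| ∈ [24, 50]
|BD| ∈ {39}
|CD| ∈ [24, 50]
|AD| ∈ [0, 89]
|BC| ∈ [0, 89]
|AC| ∈ [0, 139]

|CB| ∈ [0, 89]  (≈ [0.0000, 89.0000])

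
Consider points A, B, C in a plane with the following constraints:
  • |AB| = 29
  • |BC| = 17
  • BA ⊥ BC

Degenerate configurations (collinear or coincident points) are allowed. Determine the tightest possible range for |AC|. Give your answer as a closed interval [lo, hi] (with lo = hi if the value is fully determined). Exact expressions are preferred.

|AB| ∈ {29}
|BC| ∈ {17}
|AC| ∈ {√(1130)}

|AC| = √(1130)  (≈ 33.6155)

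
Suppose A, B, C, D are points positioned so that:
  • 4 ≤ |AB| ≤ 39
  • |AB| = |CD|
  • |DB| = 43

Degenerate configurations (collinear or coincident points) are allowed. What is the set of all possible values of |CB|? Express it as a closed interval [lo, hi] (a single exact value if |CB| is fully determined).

|AB| ∈ [4, 39]
|BD| ∈ {43}
|CD| ∈ [4, 39]
|AD| ∈ [4, 82]
|BC| ∈ [4, 82]
|AC| ∈ [0, 121]

|CB| ∈ [4, 82]  (≈ [4.0000, 82.0000])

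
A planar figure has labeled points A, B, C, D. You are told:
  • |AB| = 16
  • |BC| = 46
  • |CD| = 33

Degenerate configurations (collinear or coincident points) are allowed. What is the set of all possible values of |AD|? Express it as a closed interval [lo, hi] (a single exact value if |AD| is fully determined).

|AD| ∈ [0, 95]  (≈ [0.0000, 95.0000])

|AB| ∈ {16}
|BC| ∈ {46}
|CD| ∈ {33}
|AC| ∈ [30, 62]
|BD| ∈ [13, 79]
|AD| ∈ [0, 95]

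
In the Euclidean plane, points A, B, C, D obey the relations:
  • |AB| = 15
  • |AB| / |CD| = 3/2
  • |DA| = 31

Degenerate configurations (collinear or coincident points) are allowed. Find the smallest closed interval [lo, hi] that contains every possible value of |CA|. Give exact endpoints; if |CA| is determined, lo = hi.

|CA| ∈ [21, 41]  (≈ [21.0000, 41.0000])

|AB| ∈ {15}
|AD| ∈ {31}
|CD| ∈ {10}
|BD| ∈ [16, 46]
|AC| ∈ [21, 41]
|BC| ∈ [6, 56]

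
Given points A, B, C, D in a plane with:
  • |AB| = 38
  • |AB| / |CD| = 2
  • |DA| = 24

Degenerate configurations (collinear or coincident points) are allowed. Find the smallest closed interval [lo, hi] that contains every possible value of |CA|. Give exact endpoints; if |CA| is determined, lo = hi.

|CA| ∈ [5, 43]  (≈ [5.0000, 43.0000])

|AB| ∈ {38}
|AD| ∈ {24}
|CD| ∈ {19}
|BD| ∈ [14, 62]
|AC| ∈ [5, 43]
|BC| ∈ [0, 81]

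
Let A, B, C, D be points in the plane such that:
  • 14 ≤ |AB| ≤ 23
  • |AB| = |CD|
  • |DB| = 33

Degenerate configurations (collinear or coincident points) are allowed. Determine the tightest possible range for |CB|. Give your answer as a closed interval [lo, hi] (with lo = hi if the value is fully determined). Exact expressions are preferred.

|CB| ∈ [10, 56]  (≈ [10.0000, 56.0000])

|AB| ∈ [14, 23]
|BD| ∈ {33}
|CD| ∈ [14, 23]
|AD| ∈ [10, 56]
|BC| ∈ [10, 56]
|AC| ∈ [0, 79]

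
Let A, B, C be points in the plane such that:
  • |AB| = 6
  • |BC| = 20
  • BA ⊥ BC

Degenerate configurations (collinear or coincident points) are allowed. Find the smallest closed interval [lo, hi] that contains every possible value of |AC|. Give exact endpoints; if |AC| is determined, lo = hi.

|AB| ∈ {6}
|BC| ∈ {20}
|AC| ∈ {2·√(109)}

|AC| = 2·√(109)  (≈ 20.8806)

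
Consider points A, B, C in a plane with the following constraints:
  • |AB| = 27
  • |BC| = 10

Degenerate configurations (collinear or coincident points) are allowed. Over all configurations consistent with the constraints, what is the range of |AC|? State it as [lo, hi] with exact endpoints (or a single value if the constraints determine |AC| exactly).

|AC| ∈ [17, 37]  (≈ [17.0000, 37.0000])

|AB| ∈ {27}
|BC| ∈ {10}
|AC| ∈ [17, 37]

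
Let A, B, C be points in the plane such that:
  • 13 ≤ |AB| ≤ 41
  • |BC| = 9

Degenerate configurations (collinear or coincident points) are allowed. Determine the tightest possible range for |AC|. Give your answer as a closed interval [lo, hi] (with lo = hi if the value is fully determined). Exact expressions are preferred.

|AB| ∈ [13, 41]
|BC| ∈ {9}
|AC| ∈ [4, 50]

|AC| ∈ [4, 50]  (≈ [4.0000, 50.0000])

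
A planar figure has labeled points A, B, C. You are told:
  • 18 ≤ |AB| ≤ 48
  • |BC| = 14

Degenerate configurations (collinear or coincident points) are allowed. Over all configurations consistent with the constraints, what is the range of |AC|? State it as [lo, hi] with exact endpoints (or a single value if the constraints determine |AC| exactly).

|AB| ∈ [18, 48]
|BC| ∈ {14}
|AC| ∈ [4, 62]

|AC| ∈ [4, 62]  (≈ [4.0000, 62.0000])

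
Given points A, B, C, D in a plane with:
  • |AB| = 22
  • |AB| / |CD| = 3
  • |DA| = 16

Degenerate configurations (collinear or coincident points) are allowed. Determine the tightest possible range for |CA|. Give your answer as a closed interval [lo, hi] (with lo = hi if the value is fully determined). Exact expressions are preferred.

|CA| ∈ [26/3, 70/3]  (≈ [8.6667, 23.3333])

|AB| ∈ {22}
|AD| ∈ {16}
|CD| ∈ {22/3}
|BD| ∈ [6, 38]
|AC| ∈ [26/3, 70/3]
|BC| ∈ [0, 136/3]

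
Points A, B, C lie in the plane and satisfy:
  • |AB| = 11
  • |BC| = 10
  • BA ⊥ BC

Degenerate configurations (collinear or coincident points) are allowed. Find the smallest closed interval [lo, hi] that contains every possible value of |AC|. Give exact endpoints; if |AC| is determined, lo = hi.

|AC| = √(221)  (≈ 14.8661)

|AB| ∈ {11}
|BC| ∈ {10}
|AC| ∈ {√(221)}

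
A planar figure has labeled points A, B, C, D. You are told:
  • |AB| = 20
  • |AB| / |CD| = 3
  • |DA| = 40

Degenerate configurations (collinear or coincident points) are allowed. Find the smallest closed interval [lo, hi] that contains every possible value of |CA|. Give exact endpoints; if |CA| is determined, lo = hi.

|CA| ∈ [100/3, 140/3]  (≈ [33.3333, 46.6667])

|AB| ∈ {20}
|AD| ∈ {40}
|CD| ∈ {20/3}
|BD| ∈ [20, 60]
|AC| ∈ [100/3, 140/3]
|BC| ∈ [40/3, 200/3]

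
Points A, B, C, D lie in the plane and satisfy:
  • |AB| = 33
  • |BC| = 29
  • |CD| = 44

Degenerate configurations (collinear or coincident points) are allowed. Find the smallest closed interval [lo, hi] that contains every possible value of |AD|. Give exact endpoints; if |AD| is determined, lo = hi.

|AD| ∈ [0, 106]  (≈ [0.0000, 106.0000])

|AB| ∈ {33}
|BC| ∈ {29}
|CD| ∈ {44}
|AC| ∈ [4, 62]
|BD| ∈ [15, 73]
|AD| ∈ [0, 106]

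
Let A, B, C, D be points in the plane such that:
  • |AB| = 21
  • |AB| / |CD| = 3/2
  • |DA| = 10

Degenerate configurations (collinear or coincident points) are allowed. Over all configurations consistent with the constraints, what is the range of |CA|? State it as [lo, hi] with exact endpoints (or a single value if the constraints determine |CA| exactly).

|CA| ∈ [4, 24]  (≈ [4.0000, 24.0000])

|AB| ∈ {21}
|AD| ∈ {10}
|CD| ∈ {14}
|BD| ∈ [11, 31]
|AC| ∈ [4, 24]
|BC| ∈ [0, 45]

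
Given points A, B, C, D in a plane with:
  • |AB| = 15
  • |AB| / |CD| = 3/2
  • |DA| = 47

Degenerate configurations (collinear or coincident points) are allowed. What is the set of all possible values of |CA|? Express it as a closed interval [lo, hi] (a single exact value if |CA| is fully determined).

|AB| ∈ {15}
|AD| ∈ {47}
|CD| ∈ {10}
|BD| ∈ [32, 62]
|AC| ∈ [37, 57]
|BC| ∈ [22, 72]

|CA| ∈ [37, 57]  (≈ [37.0000, 57.0000])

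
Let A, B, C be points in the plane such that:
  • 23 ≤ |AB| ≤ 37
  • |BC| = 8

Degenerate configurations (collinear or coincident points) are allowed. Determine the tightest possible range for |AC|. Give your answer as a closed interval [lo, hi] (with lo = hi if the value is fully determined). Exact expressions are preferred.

|AB| ∈ [23, 37]
|BC| ∈ {8}
|AC| ∈ [15, 45]

|AC| ∈ [15, 45]  (≈ [15.0000, 45.0000])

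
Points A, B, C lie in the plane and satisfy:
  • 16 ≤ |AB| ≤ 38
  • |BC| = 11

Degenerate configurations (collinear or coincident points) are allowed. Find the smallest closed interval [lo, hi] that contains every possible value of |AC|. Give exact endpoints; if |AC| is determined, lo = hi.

|AC| ∈ [5, 49]  (≈ [5.0000, 49.0000])

|AB| ∈ [16, 38]
|BC| ∈ {11}
|AC| ∈ [5, 49]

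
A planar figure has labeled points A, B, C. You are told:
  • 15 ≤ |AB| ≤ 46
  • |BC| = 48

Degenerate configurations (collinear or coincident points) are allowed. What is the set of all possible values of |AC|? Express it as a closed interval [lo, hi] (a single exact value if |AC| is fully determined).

|AC| ∈ [2, 94]  (≈ [2.0000, 94.0000])

|AB| ∈ [15, 46]
|BC| ∈ {48}
|AC| ∈ [2, 94]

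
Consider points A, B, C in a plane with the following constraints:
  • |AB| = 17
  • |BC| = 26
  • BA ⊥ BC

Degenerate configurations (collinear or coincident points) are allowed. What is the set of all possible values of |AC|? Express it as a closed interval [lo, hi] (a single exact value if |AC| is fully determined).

|AB| ∈ {17}
|BC| ∈ {26}
|AC| ∈ {√(965)}

|AC| = √(965)  (≈ 31.0644)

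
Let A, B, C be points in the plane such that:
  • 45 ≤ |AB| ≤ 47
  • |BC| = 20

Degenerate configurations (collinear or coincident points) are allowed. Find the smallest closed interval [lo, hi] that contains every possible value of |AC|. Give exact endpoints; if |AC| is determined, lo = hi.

|AB| ∈ [45, 47]
|BC| ∈ {20}
|AC| ∈ [25, 67]

|AC| ∈ [25, 67]  (≈ [25.0000, 67.0000])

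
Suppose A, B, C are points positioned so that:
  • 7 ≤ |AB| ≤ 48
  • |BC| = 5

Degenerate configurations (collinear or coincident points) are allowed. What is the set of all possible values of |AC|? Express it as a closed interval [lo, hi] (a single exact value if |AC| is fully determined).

|AC| ∈ [2, 53]  (≈ [2.0000, 53.0000])

|AB| ∈ [7, 48]
|BC| ∈ {5}
|AC| ∈ [2, 53]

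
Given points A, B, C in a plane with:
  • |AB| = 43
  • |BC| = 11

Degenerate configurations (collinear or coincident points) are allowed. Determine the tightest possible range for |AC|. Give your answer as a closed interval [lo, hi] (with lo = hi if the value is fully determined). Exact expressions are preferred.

|AB| ∈ {43}
|BC| ∈ {11}
|AC| ∈ [32, 54]

|AC| ∈ [32, 54]  (≈ [32.0000, 54.0000])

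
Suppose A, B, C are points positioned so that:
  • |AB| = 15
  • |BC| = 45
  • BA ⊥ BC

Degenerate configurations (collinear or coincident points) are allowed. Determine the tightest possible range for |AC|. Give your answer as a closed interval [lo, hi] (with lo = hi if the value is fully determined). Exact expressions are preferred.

|AB| ∈ {15}
|BC| ∈ {45}
|AC| ∈ {15·√(10)}

|AC| = 15·√(10)  (≈ 47.4342)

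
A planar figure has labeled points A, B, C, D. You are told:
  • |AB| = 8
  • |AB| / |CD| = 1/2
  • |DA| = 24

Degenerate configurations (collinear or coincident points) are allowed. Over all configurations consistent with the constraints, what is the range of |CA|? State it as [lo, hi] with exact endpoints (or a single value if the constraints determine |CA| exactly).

|CA| ∈ [8, 40]  (≈ [8.0000, 40.0000])

|AB| ∈ {8}
|AD| ∈ {24}
|CD| ∈ {16}
|BD| ∈ [16, 32]
|AC| ∈ [8, 40]
|BC| ∈ [0, 48]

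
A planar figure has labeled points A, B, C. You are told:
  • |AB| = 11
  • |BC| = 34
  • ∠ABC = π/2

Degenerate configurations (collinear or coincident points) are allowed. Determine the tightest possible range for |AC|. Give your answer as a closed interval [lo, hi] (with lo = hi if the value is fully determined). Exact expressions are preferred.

|AB| ∈ {11}
|BC| ∈ {34}
|AC| ∈ {√(1277)}

|AC| = √(1277)  (≈ 35.7351)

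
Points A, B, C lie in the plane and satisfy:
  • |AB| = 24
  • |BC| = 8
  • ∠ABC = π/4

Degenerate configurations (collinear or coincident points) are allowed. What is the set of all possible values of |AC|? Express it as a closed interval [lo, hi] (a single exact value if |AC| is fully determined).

|AB| ∈ {24}
|BC| ∈ {8}
|AC| ∈ {8·√(10 - 3·√(2))}

|AC| = 8·√(10 - 3·√(2))  (≈ 19.1956)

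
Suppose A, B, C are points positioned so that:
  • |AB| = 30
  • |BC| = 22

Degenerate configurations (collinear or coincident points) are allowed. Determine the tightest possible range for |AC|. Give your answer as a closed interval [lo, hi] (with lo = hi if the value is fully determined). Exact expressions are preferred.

|AC| ∈ [8, 52]  (≈ [8.0000, 52.0000])

|AB| ∈ {30}
|BC| ∈ {22}
|AC| ∈ [8, 52]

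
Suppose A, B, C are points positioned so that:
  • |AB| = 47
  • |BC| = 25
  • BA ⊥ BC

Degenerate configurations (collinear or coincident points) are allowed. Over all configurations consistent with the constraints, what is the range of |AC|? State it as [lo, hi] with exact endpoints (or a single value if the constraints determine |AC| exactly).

|AC| = √(2834)  (≈ 53.2353)

|AB| ∈ {47}
|BC| ∈ {25}
|AC| ∈ {√(2834)}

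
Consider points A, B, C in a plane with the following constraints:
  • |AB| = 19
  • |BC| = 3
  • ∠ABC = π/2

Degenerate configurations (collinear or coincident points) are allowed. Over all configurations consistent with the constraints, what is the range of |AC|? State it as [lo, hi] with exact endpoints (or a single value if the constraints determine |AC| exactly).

|AB| ∈ {19}
|BC| ∈ {3}
|AC| ∈ {√(370)}

|AC| = √(370)  (≈ 19.2354)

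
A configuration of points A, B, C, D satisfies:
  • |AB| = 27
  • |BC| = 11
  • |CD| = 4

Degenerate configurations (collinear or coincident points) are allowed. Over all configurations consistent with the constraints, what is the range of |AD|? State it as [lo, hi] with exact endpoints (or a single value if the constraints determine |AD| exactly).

|AB| ∈ {27}
|BC| ∈ {11}
|CD| ∈ {4}
|AC| ∈ [16, 38]
|BD| ∈ [7, 15]
|AD| ∈ [12, 42]

|AD| ∈ [12, 42]  (≈ [12.0000, 42.0000])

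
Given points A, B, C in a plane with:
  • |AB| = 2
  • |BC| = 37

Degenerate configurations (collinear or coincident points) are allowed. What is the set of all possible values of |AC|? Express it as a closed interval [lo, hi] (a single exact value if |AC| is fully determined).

|AC| ∈ [35, 39]  (≈ [35.0000, 39.0000])

|AB| ∈ {2}
|BC| ∈ {37}
|AC| ∈ [35, 39]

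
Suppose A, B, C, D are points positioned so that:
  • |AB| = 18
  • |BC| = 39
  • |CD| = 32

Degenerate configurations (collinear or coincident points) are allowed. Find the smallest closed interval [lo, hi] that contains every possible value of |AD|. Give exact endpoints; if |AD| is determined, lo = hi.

|AB| ∈ {18}
|BC| ∈ {39}
|CD| ∈ {32}
|AC| ∈ [21, 57]
|BD| ∈ [7, 71]
|AD| ∈ [0, 89]

|AD| ∈ [0, 89]  (≈ [0.0000, 89.0000])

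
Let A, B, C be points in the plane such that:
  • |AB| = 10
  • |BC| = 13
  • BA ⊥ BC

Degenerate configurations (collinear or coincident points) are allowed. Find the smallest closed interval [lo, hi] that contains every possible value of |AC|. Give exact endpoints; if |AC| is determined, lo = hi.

|AC| = √(269)  (≈ 16.4012)

|AB| ∈ {10}
|BC| ∈ {13}
|AC| ∈ {√(269)}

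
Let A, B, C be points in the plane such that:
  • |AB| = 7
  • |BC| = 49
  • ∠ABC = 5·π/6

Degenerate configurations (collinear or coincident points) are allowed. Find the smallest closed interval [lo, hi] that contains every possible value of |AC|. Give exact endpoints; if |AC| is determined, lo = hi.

|AB| ∈ {7}
|BC| ∈ {49}
|AC| ∈ {7·√(7·√(3) + 50)}

|AC| = 7·√(7·√(3) + 50)  (≈ 55.1733)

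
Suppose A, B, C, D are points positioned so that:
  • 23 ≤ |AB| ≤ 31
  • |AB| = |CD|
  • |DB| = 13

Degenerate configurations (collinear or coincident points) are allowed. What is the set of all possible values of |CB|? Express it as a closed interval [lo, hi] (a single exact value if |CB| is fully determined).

|CB| ∈ [10, 44]  (≈ [10.0000, 44.0000])

|AB| ∈ [23, 31]
|BD| ∈ {13}
|CD| ∈ [23, 31]
|AD| ∈ [10, 44]
|BC| ∈ [10, 44]
|AC| ∈ [0, 75]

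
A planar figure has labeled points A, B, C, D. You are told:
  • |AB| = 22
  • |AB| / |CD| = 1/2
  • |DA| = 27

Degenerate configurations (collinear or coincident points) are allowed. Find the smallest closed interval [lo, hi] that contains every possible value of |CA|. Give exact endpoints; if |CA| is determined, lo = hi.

|AB| ∈ {22}
|AD| ∈ {27}
|CD| ∈ {44}
|BD| ∈ [5, 49]
|AC| ∈ [17, 71]
|BC| ∈ [0, 93]

|CA| ∈ [17, 71]  (≈ [17.0000, 71.0000])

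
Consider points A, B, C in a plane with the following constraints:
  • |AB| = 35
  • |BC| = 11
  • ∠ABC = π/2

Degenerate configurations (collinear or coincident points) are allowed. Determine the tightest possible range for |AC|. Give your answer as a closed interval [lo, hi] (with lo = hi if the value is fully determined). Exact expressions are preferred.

|AC| = √(1346)  (≈ 36.6879)

|AB| ∈ {35}
|BC| ∈ {11}
|AC| ∈ {√(1346)}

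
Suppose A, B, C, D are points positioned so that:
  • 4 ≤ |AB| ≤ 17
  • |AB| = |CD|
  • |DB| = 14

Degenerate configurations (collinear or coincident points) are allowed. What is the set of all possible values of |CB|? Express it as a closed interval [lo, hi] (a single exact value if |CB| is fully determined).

|AB| ∈ [4, 17]
|BD| ∈ {14}
|CD| ∈ [4, 17]
|AD| ∈ [0, 31]
|BC| ∈ [0, 31]
|AC| ∈ [0, 48]

|CB| ∈ [0, 31]  (≈ [0.0000, 31.0000])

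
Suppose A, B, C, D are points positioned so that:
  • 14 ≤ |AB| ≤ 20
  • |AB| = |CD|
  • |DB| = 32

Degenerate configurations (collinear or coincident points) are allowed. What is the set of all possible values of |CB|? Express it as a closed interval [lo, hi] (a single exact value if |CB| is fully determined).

|AB| ∈ [14, 20]
|BD| ∈ {32}
|CD| ∈ [14, 20]
|AD| ∈ [12, 52]
|BC| ∈ [12, 52]
|AC| ∈ [0, 72]

|CB| ∈ [12, 52]  (≈ [12.0000, 52.0000])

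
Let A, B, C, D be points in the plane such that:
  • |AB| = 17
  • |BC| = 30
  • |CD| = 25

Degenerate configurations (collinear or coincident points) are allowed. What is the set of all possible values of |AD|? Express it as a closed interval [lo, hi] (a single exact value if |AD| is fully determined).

|AD| ∈ [0, 72]  (≈ [0.0000, 72.0000])

|AB| ∈ {17}
|BC| ∈ {30}
|CD| ∈ {25}
|AC| ∈ [13, 47]
|BD| ∈ [5, 55]
|AD| ∈ [0, 72]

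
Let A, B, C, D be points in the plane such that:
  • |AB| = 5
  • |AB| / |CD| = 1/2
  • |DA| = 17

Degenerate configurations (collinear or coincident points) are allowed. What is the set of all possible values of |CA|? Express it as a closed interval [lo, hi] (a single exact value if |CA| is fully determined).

|AB| ∈ {5}
|AD| ∈ {17}
|CD| ∈ {10}
|BD| ∈ [12, 22]
|AC| ∈ [7, 27]
|BC| ∈ [2, 32]

|CA| ∈ [7, 27]  (≈ [7.0000, 27.0000])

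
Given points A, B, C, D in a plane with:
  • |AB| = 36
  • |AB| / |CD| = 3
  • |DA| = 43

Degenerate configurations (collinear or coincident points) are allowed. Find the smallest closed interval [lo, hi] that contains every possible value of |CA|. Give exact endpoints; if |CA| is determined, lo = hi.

|CA| ∈ [31, 55]  (≈ [31.0000, 55.0000])

|AB| ∈ {36}
|AD| ∈ {43}
|CD| ∈ {12}
|BD| ∈ [7, 79]
|AC| ∈ [31, 55]
|BC| ∈ [0, 91]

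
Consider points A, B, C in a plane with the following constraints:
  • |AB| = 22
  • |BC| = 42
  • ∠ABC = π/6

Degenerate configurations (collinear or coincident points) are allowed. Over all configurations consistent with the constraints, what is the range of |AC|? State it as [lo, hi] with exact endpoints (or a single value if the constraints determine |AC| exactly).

|AC| = 2·√(562 - 231·√(3))  (≈ 25.4477)

|AB| ∈ {22}
|BC| ∈ {42}
|AC| ∈ {2·√(562 - 231·√(3))}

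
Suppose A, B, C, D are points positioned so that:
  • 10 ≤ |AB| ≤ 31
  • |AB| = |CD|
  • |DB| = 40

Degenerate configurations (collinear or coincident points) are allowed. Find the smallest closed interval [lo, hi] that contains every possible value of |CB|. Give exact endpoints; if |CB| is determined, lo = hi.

|AB| ∈ [10, 31]
|BD| ∈ {40}
|CD| ∈ [10, 31]
|AD| ∈ [9, 71]
|BC| ∈ [9, 71]
|AC| ∈ [0, 102]

|CB| ∈ [9, 71]  (≈ [9.0000, 71.0000])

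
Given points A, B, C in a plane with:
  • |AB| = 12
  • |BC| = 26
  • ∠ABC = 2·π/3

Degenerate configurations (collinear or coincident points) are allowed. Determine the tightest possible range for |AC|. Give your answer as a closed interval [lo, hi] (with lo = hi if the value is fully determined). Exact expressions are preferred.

|AC| = 2·√(283)  (≈ 33.6452)

|AB| ∈ {12}
|BC| ∈ {26}
|AC| ∈ {2·√(283)}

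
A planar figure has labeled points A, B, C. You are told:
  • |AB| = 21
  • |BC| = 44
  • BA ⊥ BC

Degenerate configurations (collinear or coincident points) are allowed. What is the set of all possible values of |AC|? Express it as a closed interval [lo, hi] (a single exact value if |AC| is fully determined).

|AB| ∈ {21}
|BC| ∈ {44}
|AC| ∈ {√(2377)}

|AC| = √(2377)  (≈ 48.7545)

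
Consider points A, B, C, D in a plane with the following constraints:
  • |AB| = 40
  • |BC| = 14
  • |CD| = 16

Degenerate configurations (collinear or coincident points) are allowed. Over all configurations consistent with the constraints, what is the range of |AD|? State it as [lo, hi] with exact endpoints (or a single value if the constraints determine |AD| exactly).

|AD| ∈ [10, 70]  (≈ [10.0000, 70.0000])

|AB| ∈ {40}
|BC| ∈ {14}
|CD| ∈ {16}
|AC| ∈ [26, 54]
|BD| ∈ [2, 30]
|AD| ∈ [10, 70]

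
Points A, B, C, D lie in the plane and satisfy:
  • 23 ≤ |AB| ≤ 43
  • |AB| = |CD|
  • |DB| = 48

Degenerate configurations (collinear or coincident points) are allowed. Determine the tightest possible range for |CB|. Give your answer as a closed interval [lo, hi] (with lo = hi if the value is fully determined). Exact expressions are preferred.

|CB| ∈ [5, 91]  (≈ [5.0000, 91.0000])

|AB| ∈ [23, 43]
|BD| ∈ {48}
|CD| ∈ [23, 43]
|AD| ∈ [5, 91]
|BC| ∈ [5, 91]
|AC| ∈ [0, 134]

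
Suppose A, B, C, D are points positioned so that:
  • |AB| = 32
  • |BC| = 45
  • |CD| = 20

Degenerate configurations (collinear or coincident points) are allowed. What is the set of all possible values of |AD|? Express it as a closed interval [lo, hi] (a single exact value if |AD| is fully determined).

|AB| ∈ {32}
|BC| ∈ {45}
|CD| ∈ {20}
|AC| ∈ [13, 77]
|BD| ∈ [25, 65]
|AD| ∈ [0, 97]

|AD| ∈ [0, 97]  (≈ [0.0000, 97.0000])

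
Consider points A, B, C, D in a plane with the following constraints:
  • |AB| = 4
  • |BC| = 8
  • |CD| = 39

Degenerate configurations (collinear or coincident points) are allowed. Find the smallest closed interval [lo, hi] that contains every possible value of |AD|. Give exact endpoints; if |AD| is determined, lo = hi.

|AD| ∈ [27, 51]  (≈ [27.0000, 51.0000])

|AB| ∈ {4}
|BC| ∈ {8}
|CD| ∈ {39}
|AC| ∈ [4, 12]
|BD| ∈ [31, 47]
|AD| ∈ [27, 51]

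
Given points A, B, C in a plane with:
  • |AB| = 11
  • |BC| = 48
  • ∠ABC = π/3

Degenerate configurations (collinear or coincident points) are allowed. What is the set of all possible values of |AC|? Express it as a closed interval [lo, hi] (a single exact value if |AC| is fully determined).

|AB| ∈ {11}
|BC| ∈ {48}
|AC| ∈ {√(1897)}

|AC| = √(1897)  (≈ 43.5546)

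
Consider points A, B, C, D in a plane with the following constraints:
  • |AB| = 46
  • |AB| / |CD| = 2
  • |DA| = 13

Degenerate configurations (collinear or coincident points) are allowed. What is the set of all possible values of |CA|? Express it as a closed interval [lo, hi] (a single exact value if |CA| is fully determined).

|CA| ∈ [10, 36]  (≈ [10.0000, 36.0000])

|AB| ∈ {46}
|AD| ∈ {13}
|CD| ∈ {23}
|BD| ∈ [33, 59]
|AC| ∈ [10, 36]
|BC| ∈ [10, 82]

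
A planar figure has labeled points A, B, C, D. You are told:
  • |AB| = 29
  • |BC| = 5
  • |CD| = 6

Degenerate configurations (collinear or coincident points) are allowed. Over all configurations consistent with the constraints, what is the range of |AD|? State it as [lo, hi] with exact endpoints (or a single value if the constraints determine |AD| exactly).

|AD| ∈ [18, 40]  (≈ [18.0000, 40.0000])

|AB| ∈ {29}
|BC| ∈ {5}
|CD| ∈ {6}
|AC| ∈ [24, 34]
|BD| ∈ [1, 11]
|AD| ∈ [18, 40]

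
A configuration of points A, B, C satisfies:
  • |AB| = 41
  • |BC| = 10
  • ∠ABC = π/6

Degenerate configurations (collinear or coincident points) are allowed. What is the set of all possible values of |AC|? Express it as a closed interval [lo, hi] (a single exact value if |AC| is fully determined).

|AC| = √(1781 - 410·√(3))  (≈ 32.7240)

|AB| ∈ {41}
|BC| ∈ {10}
|AC| ∈ {√(1781 - 410·√(3))}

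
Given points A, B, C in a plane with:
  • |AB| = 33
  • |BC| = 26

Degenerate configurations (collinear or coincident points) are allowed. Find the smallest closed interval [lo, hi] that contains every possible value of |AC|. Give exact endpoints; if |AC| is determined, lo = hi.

|AC| ∈ [7, 59]  (≈ [7.0000, 59.0000])

|AB| ∈ {33}
|BC| ∈ {26}
|AC| ∈ [7, 59]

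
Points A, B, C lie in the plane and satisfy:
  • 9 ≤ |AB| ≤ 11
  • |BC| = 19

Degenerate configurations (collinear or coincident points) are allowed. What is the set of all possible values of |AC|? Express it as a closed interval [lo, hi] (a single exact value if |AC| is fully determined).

|AC| ∈ [8, 30]  (≈ [8.0000, 30.0000])

|AB| ∈ [9, 11]
|BC| ∈ {19}
|AC| ∈ [8, 30]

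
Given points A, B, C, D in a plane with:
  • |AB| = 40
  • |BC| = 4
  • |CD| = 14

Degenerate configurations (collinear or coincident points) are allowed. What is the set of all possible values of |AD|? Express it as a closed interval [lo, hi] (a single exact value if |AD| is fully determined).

|AD| ∈ [22, 58]  (≈ [22.0000, 58.0000])

|AB| ∈ {40}
|BC| ∈ {4}
|CD| ∈ {14}
|AC| ∈ [36, 44]
|BD| ∈ [10, 18]
|AD| ∈ [22, 58]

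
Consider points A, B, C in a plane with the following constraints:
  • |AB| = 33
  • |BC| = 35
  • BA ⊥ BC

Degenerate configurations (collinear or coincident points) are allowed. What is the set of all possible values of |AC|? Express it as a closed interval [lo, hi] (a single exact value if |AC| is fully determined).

|AB| ∈ {33}
|BC| ∈ {35}
|AC| ∈ {√(2314)}

|AC| = √(2314)  (≈ 48.1041)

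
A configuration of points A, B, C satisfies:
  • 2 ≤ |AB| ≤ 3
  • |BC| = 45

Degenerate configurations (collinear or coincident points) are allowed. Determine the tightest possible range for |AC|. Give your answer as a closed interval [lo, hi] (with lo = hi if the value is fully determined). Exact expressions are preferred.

|AB| ∈ [2, 3]
|BC| ∈ {45}
|AC| ∈ [42, 48]

|AC| ∈ [42, 48]  (≈ [42.0000, 48.0000])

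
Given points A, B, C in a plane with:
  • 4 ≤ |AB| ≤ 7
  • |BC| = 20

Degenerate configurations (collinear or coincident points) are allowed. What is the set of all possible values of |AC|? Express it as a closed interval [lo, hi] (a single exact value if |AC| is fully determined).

|AB| ∈ [4, 7]
|BC| ∈ {20}
|AC| ∈ [13, 27]

|AC| ∈ [13, 27]  (≈ [13.0000, 27.0000])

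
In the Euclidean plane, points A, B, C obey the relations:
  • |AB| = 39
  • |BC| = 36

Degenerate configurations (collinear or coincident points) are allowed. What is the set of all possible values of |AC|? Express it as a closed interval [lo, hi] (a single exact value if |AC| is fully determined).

|AB| ∈ {39}
|BC| ∈ {36}
|AC| ∈ [3, 75]

|AC| ∈ [3, 75]  (≈ [3.0000, 75.0000])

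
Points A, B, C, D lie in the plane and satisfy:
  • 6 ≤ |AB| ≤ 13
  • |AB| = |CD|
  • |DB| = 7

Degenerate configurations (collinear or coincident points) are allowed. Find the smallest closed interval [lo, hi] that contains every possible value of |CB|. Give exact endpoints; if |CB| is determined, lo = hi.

|AB| ∈ [6, 13]
|BD| ∈ {7}
|CD| ∈ [6, 13]
|AD| ∈ [0, 20]
|BC| ∈ [0, 20]
|AC| ∈ [0, 33]

|CB| ∈ [0, 20]  (≈ [0.0000, 20.0000])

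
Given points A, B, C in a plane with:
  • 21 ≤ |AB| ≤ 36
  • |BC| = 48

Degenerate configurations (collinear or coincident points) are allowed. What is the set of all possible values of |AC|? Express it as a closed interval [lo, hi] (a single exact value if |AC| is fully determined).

|AC| ∈ [12, 84]  (≈ [12.0000, 84.0000])

|AB| ∈ [21, 36]
|BC| ∈ {48}
|AC| ∈ [12, 84]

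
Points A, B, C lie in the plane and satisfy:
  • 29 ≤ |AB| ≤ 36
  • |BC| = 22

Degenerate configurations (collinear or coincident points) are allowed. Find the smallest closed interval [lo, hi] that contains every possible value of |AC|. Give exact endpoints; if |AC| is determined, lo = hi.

|AC| ∈ [7, 58]  (≈ [7.0000, 58.0000])

|AB| ∈ [29, 36]
|BC| ∈ {22}
|AC| ∈ [7, 58]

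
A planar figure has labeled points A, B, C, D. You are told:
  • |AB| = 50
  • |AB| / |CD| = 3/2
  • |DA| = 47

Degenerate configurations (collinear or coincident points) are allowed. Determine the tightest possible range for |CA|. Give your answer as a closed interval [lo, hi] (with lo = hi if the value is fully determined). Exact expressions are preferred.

|CA| ∈ [41/3, 241/3]  (≈ [13.6667, 80.3333])

|AB| ∈ {50}
|AD| ∈ {47}
|CD| ∈ {100/3}
|BD| ∈ [3, 97]
|AC| ∈ [41/3, 241/3]
|BC| ∈ [0, 391/3]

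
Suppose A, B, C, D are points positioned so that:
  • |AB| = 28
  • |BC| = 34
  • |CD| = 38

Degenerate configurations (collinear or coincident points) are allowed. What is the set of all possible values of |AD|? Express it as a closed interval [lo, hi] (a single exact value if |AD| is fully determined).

|AD| ∈ [0, 100]  (≈ [0.0000, 100.0000])

|AB| ∈ {28}
|BC| ∈ {34}
|CD| ∈ {38}
|AC| ∈ [6, 62]
|BD| ∈ [4, 72]
|AD| ∈ [0, 100]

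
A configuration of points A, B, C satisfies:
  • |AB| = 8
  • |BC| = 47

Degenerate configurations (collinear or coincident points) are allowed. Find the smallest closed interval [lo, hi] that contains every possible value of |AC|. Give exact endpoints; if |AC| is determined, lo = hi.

|AC| ∈ [39, 55]  (≈ [39.0000, 55.0000])

|AB| ∈ {8}
|BC| ∈ {47}
|AC| ∈ [39, 55]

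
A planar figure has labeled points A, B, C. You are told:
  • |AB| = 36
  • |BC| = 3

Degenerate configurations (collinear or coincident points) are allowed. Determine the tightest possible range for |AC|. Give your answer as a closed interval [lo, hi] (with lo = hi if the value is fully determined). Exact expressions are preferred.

|AB| ∈ {36}
|BC| ∈ {3}
|AC| ∈ [33, 39]

|AC| ∈ [33, 39]  (≈ [33.0000, 39.0000])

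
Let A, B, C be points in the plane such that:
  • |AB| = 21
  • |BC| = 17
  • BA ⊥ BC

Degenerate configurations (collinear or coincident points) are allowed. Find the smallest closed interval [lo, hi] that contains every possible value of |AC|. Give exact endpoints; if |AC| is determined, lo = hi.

|AB| ∈ {21}
|BC| ∈ {17}
|AC| ∈ {√(730)}

|AC| = √(730)  (≈ 27.0185)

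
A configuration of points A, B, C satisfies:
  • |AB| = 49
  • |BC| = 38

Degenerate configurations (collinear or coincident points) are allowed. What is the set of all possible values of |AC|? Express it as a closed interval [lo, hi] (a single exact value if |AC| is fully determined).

|AB| ∈ {49}
|BC| ∈ {38}
|AC| ∈ [11, 87]

|AC| ∈ [11, 87]  (≈ [11.0000, 87.0000])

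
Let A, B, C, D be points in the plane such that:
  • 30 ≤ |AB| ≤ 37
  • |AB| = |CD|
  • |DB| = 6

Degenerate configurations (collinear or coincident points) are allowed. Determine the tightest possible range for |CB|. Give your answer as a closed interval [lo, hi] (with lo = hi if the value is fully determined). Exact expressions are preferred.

|AB| ∈ [30, 37]
|BD| ∈ {6}
|CD| ∈ [30, 37]
|AD| ∈ [24, 43]
|BC| ∈ [24, 43]
|AC| ∈ [0, 80]

|CB| ∈ [24, 43]  (≈ [24.0000, 43.0000])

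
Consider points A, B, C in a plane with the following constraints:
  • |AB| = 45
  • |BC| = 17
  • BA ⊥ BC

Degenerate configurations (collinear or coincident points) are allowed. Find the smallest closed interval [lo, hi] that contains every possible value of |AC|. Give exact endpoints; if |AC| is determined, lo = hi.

|AB| ∈ {45}
|BC| ∈ {17}
|AC| ∈ {√(2314)}

|AC| = √(2314)  (≈ 48.1041)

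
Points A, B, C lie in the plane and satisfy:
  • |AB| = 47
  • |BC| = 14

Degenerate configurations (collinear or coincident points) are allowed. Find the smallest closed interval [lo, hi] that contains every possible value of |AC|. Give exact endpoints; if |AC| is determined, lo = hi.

|AC| ∈ [33, 61]  (≈ [33.0000, 61.0000])

|AB| ∈ {47}
|BC| ∈ {14}
|AC| ∈ [33, 61]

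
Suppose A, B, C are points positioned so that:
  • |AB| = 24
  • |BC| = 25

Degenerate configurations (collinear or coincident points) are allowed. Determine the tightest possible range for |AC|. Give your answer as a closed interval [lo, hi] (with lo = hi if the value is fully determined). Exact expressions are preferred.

|AB| ∈ {24}
|BC| ∈ {25}
|AC| ∈ [1, 49]

|AC| ∈ [1, 49]  (≈ [1.0000, 49.0000])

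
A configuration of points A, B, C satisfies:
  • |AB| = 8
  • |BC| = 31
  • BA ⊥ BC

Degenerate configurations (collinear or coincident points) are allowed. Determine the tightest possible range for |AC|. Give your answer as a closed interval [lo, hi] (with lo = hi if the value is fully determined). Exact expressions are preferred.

|AB| ∈ {8}
|BC| ∈ {31}
|AC| ∈ {5·√(41)}

|AC| = 5·√(41)  (≈ 32.0156)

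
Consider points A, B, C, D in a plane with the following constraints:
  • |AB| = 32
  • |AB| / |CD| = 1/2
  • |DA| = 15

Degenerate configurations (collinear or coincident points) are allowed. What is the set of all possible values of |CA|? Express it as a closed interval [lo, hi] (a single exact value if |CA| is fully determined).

|AB| ∈ {32}
|AD| ∈ {15}
|CD| ∈ {64}
|BD| ∈ [17, 47]
|AC| ∈ [49, 79]
|BC| ∈ [17, 111]

|CA| ∈ [49, 79]  (≈ [49.0000, 79.0000])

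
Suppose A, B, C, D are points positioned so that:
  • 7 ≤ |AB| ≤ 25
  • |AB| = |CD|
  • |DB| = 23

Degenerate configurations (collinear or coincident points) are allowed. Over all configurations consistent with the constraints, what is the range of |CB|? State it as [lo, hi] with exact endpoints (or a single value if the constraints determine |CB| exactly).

|CB| ∈ [0, 48]  (≈ [0.0000, 48.0000])

|AB| ∈ [7, 25]
|BD| ∈ {23}
|CD| ∈ [7, 25]
|AD| ∈ [0, 48]
|BC| ∈ [0, 48]
|AC| ∈ [0, 73]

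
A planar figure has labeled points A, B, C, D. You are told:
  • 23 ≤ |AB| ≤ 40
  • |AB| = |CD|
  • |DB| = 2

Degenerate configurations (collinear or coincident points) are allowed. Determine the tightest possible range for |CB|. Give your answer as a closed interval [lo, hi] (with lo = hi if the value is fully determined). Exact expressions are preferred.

|AB| ∈ [23, 40]
|BD| ∈ {2}
|CD| ∈ [23, 40]
|AD| ∈ [21, 42]
|BC| ∈ [21, 42]
|AC| ∈ [0, 82]

|CB| ∈ [21, 42]  (≈ [21.0000, 42.0000])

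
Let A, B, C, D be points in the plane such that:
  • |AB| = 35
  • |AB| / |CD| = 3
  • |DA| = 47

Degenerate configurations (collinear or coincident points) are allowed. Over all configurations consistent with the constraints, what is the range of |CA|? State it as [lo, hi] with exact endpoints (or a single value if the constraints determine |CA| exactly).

|AB| ∈ {35}
|AD| ∈ {47}
|CD| ∈ {35/3}
|BD| ∈ [12, 82]
|AC| ∈ [106/3, 176/3]
|BC| ∈ [1/3, 281/3]

|CA| ∈ [106/3, 176/3]  (≈ [35.3333, 58.6667])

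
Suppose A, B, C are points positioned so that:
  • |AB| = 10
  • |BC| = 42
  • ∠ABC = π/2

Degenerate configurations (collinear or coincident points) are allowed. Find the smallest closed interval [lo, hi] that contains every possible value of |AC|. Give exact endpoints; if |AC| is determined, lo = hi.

|AB| ∈ {10}
|BC| ∈ {42}
|AC| ∈ {2·√(466)}

|AC| = 2·√(466)  (≈ 43.1741)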